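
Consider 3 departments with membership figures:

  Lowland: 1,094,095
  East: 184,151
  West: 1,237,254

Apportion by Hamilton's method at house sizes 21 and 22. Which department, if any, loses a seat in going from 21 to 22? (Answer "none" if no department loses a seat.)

none

At 21 seats: Lowland 9, East 2, West 10.
At 22 seats: Lowland 9, East 2, West 11.
No department's allocation decreased.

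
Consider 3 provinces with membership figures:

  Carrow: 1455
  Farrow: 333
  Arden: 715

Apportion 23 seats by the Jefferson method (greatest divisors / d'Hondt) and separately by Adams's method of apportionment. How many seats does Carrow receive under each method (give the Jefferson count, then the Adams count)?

Jefferson: Carrow 14, Farrow 3, Arden 6.
Adams: Carrow 13, Farrow 3, Arden 7.
Carrow gets 14 under Jefferson and 13 under Adams.

14 and 13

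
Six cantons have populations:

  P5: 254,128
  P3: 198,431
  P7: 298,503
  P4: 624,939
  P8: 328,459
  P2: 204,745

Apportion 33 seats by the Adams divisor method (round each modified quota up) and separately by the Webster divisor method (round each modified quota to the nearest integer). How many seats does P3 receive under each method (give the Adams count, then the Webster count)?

4 and 3

Adams: P5 4, P3 4, P7 5, P4 10, P8 6, P2 4.
Webster: P5 4, P3 3, P7 5, P4 11, P8 6, P2 4.
P3 gets 4 under Adams and 3 under Webster.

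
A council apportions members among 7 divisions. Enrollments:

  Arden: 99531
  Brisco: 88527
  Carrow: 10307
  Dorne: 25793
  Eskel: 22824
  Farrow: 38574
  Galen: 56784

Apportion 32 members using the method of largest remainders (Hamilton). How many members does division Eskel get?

Standard divisor: 342340 ÷ 32 ≈ 10698.125.
Standard quotas: Arden 9.3036, Brisco 8.2750, Carrow 0.9634, Dorne 2.4110, Eskel 2.1335, Farrow 3.6057, Galen 5.3078.
Lower quotas: Arden 9, Brisco 8, Carrow 0, Dorne 2, Eskel 2, Farrow 3, Galen 5 (sum 29, leaving 3 seats).
Remainders in descending order: Carrow 0.9634, Farrow 0.6057, Dorne 0.4110, Galen 0.3078, Arden 0.3036, Brisco 0.2750, Eskel 0.1335.
The surplus seats go to Carrow, Farrow, Dorne.
Eskel receives 2.

2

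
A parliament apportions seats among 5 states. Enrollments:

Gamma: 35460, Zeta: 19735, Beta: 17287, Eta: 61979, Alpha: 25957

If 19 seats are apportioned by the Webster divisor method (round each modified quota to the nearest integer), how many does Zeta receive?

2

Standard divisor 160418/19 ≈ 8443.053; standard quotas: Gamma 4.200, Zeta 2.337, Beta 2.047, Eta 7.341, Alpha 3.074.
Rounding to the nearest integer gives 4, 2, 2, 7, 3 = 18 seats, so the divisor must be adjusted.
With modified divisor 8100: modified quotas Gamma 4.378, Zeta 2.436, Beta 2.134, Eta 7.652, Alpha 3.205.
Rounding to the nearest integer: Gamma 4, Zeta 2, Beta 2, Eta 8, Alpha 3 (total 19).
Zeta receives 2.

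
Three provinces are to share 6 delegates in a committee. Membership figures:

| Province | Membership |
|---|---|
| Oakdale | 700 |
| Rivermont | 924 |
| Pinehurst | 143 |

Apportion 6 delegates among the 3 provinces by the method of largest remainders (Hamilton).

The standard divisor is 1767/6 ≈ 294.5.
Standard quotas: Oakdale 2.377, Rivermont 3.138, Pinehurst 0.486.
Lower quotas: Oakdale 2, Rivermont 3, Pinehurst 0 (sum 5, leaving 1 seat).
Remainders in descending order: Pinehurst 0.486, Oakdale 0.377, Rivermont 0.138.
Largest remainder: Pinehurst receives the extra seat.

Oakdale 2, Rivermont 3, Pinehurst 1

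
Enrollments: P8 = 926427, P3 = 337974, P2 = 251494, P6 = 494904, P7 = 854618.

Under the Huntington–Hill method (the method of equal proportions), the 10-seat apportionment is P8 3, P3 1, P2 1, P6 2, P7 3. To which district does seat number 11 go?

Priority for the next seat is population ÷ (√(s·(s+1))).
Priorities: P8 267436.439, P3 238983.707, P2 177833.113, P6 202043.712, P7 246706.966.
Highest priority: P8.

P8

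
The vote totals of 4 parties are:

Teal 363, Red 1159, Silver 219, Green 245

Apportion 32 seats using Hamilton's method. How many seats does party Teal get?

Standard divisor: 1986 ÷ 32 ≈ 62.062.
Standard quotas: Teal 5.849, Red 18.675, Silver 3.529, Green 3.948.
Lower quotas: Teal 5, Red 18, Silver 3, Green 3 (sum 29, leaving 3 seats).
Remainders in descending order: Green 0.948, Teal 0.849, Red 0.675, Silver 0.529.
The surplus seats go to Green, Teal, Red.
Teal receives 6.

6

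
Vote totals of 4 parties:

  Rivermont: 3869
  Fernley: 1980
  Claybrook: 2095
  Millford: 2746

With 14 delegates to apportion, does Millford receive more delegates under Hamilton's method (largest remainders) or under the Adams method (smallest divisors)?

Hamilton

Hamilton: Rivermont 5, Fernley 2, Claybrook 3, Millford 4.
Adams: Rivermont 5, Fernley 3, Claybrook 3, Millford 3.
Millford gets 4 under Hamilton and 3 under Adams.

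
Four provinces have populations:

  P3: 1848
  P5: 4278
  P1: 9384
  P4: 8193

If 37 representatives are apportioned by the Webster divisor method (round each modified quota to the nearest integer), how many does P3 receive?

Standard divisor 23703/37 ≈ 640.622; standard quotas: P3 2.885, P5 6.678, P1 14.648, P4 12.789.
Rounding to the nearest integer gives 3, 7, 15, 13 = 38 seats, so the divisor must be adjusted.
With modified divisor 650: modified quotas P3 2.843, P5 6.582, P1 14.437, P4 12.605.
Rounding to the nearest integer: P3 3, P5 7, P1 14, P4 13 (total 37).
P3 receives 3.

3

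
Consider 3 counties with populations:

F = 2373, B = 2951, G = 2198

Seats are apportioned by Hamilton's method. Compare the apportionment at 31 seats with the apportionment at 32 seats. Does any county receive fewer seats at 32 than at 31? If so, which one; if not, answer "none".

At 31 seats: F 10, B 12, G 9.
At 32 seats: F 10, B 13, G 9.
No county's allocation decreased.

none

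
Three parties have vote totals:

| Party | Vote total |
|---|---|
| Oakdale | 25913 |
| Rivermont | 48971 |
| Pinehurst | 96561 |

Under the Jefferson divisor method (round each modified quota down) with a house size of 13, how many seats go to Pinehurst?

7

Standard divisor 171445/13 ≈ 13188.077; standard quotas: Oakdale 1.965, Rivermont 3.713, Pinehurst 7.322.
Rounding down gives 1, 3, 7 = 11 seats, so the divisor must be adjusted.
With modified divisor 12160: modified quotas Oakdale 2.131, Rivermont 4.027, Pinehurst 7.941.
Rounding down: Oakdale 2, Rivermont 4, Pinehurst 7 (total 13).
Pinehurst receives 7.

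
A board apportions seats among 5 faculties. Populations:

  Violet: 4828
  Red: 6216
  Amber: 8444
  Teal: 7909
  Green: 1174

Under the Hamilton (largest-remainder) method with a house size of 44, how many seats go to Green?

Standard divisor: 28571 ÷ 44 ≈ 649.341.
Standard quotas: Violet 7.4352, Red 9.5728, Amber 13.0040, Teal 12.1800, Green 1.8080.
Lower quotas: Violet 7, Red 9, Amber 13, Teal 12, Green 1 (sum 42, leaving 2 seats).
Remainders in descending order: Green 0.8080, Red 0.5728, Violet 0.4352, Teal 0.1800, Amber 0.0040.
Largest remainders: Green, Red receive the extra seats.
Green receives 2.

2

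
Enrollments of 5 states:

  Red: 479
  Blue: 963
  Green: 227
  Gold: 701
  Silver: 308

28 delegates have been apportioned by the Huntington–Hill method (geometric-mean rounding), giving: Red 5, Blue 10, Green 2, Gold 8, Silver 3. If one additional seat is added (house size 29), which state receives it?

Priority for the next seat is population ÷ (√(s·(s+1))).
Priorities: Red 87.453, Blue 91.818, Green 92.672, Gold 82.614, Silver 88.912.
Highest priority: Green.

Green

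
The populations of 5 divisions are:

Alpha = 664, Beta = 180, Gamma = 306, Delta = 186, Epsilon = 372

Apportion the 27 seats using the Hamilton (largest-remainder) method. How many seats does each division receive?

Total 1708; standard divisor 1708/27 ≈ 63.259.
Standard quotas: Alpha 10.496, Beta 2.845, Gamma 4.837, Delta 2.940, Epsilon 5.881.
Lower quotas: Alpha 10, Beta 2, Gamma 4, Delta 2, Epsilon 5 (sum 23, leaving 4 seats).
Remainders in descending order: Delta 0.940, Epsilon 0.881, Beta 0.845, Gamma 0.837, Alpha 0.496.
Largest remainders: Delta, Epsilon, Beta, Gamma receive the extra seats.

Alpha: 10; Beta: 3; Gamma: 5; Delta: 3; Epsilon: 6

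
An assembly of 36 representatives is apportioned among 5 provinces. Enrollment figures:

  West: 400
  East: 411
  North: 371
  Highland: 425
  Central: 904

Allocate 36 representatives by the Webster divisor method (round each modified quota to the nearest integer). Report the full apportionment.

West: 6, East: 6, North: 5, Highland: 6, Central: 13

Standard divisor 2511/36 ≈ 69.75; standard quotas: West 5.735, East 5.892, North 5.319, Highland 6.093, Central 12.961.
Rounding to the nearest integer gives West 6, East 6, North 5, Highland 6, Central 13 — total 36, matching the house size, so no adjustment is needed.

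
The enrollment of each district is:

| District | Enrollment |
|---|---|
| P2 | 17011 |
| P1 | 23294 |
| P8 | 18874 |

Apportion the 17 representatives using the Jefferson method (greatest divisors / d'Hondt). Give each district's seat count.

P2: 5; P1: 7; P8: 5

Standard divisor 59179/17 ≈ 3481.118; standard quotas: P2 4.887, P1 6.692, P8 5.422.
Rounding down gives 4, 6, 5 = 15 seats, so the divisor must be adjusted.
With modified divisor 3200: modified quotas P2 5.316, P1 7.279, P8 5.898.
Rounding down: P2 5, P1 7, P8 5 (total 17).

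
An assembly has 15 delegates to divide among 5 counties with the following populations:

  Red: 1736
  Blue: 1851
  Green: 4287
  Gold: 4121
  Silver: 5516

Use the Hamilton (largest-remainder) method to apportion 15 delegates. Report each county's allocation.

Total 17511; standard divisor 17511/15 ≈ 1167.4.
Standard quotas: Red 1.4871, Blue 1.5856, Green 3.6723, Gold 3.5301, Silver 4.7250.
Lower quotas: Red 1, Blue 1, Green 3, Gold 3, Silver 4 (sum 12, leaving 3 seats).
Remainders in descending order: Silver 0.7250, Green 0.6723, Blue 0.5856, Gold 0.5301, Red 0.4871.
Largest remainders: Silver, Green, Blue receive the extra seats.

Red: 1, Blue: 2, Green: 4, Gold: 3, Silver: 5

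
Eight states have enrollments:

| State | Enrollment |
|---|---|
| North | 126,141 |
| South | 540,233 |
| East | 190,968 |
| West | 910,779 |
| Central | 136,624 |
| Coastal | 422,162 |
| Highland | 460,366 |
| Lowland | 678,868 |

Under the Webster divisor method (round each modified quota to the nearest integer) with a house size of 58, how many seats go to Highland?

Standard divisor 3466141/58 ≈ 59761.052; standard quotas: North 2.111, South 9.040, East 3.196, West 15.240, Central 2.286, Coastal 7.064, Highland 7.703, Lowland 11.360.
Rounding to the nearest integer gives 2, 9, 3, 15, 2, 7, 8, 11 = 57 seats, so the divisor must be adjusted.
With modified divisor 58900: modified quotas North 2.142, South 9.172, East 3.242, West 15.463, Central 2.320, Coastal 7.167, Highland 7.816, Lowland 11.526.
Rounding to the nearest integer: North 2, South 9, East 3, West 15, Central 2, Coastal 7, Highland 8, Lowland 12 (total 58).
Highland receives 8.

8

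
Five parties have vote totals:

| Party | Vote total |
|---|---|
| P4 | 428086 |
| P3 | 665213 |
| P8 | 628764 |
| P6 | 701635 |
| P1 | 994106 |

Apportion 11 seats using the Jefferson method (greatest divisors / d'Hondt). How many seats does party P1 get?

4

Standard divisor 3417804/11 ≈ 310709.455; standard quotas: P4 1.378, P3 2.141, P8 2.024, P6 2.258, P1 3.199.
Rounding down gives 1, 2, 2, 2, 3 = 10 seats, so the divisor must be adjusted.
With modified divisor 241200: modified quotas P4 1.775, P3 2.758, P8 2.607, P6 2.909, P1 4.122.
Rounding down: P4 1, P3 2, P8 2, P6 2, P1 4 (total 11).
P1 receives 4.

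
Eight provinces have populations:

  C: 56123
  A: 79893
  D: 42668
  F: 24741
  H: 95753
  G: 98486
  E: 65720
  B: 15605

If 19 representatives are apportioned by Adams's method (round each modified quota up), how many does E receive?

Standard divisor 478989/19 ≈ 25209.947; standard quotas: C 2.226, A 3.169, D 1.693, F 0.981, H 3.798, G 3.907, E 2.607, B 0.619.
Rounding up gives 3, 4, 2, 1, 4, 4, 3, 1 = 22 seats, so the divisor must be adjusted.
With modified divisor 32400: modified quotas C 1.732, A 2.466, D 1.317, F 0.764, H 2.955, G 3.040, E 2.028, B 0.482.
Rounding up: C 2, A 3, D 2, F 1, H 3, G 4, E 3, B 1 (total 19).
E receives 3.

3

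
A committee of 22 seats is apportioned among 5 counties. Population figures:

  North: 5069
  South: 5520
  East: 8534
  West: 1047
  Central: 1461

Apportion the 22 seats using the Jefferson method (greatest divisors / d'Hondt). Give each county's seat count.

Standard divisor 21631/22 ≈ 983.227; standard quotas: North 5.155, South 5.614, East 8.680, West 1.065, Central 1.486.
Rounding down gives 5, 5, 8, 1, 1 = 20 seats, so the divisor must be adjusted.
With modified divisor 900: modified quotas North 5.632, South 6.133, East 9.482, West 1.163, Central 1.623.
Rounding down: North 5, South 6, East 9, West 1, Central 1 (total 22).

North 5; South 6; East 9; West 1; Central 1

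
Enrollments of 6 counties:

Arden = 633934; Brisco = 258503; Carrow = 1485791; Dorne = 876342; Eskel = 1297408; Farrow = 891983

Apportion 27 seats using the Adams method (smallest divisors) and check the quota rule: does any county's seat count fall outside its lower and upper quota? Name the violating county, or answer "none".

none

Standard quotas: Arden 3.144, Brisco 1.282, Carrow 7.369, Dorne 4.346, Eskel 6.435, Farrow 4.424.
Adams allocation: Arden 3, Brisco 2, Carrow 7, Dorne 4, Eskel 6, Farrow 5.
Every allocation lies between the lower and upper quota.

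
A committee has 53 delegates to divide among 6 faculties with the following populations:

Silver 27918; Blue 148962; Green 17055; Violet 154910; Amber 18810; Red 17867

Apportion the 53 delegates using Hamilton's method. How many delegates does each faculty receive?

Silver 4, Blue 21, Green 2, Violet 21, Amber 3, Red 2

Total 385522; standard divisor 385522/53 = 7274.
Standard quotas: Silver 3.8381, Blue 20.4787, Green 2.3447, Violet 21.2964, Amber 2.5859, Red 2.4563.
Lower quotas: Silver 3, Blue 20, Green 2, Violet 21, Amber 2, Red 2 (sum 50, leaving 3 seats).
Remainders in descending order: Silver 0.8381, Amber 0.5859, Blue 0.4787, Red 0.4563, Green 0.3447, Violet 0.2964.
Largest remainders: Silver, Amber, Blue receive the extra seats.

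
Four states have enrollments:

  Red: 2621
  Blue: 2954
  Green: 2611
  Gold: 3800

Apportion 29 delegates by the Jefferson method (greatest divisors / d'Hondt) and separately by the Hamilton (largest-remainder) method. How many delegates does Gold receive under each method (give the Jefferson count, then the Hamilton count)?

Jefferson: Red 6, Blue 7, Green 6, Gold 10.
Hamilton: Red 7, Blue 7, Green 6, Gold 9.
Gold gets 10 under Jefferson and 9 under Hamilton.

10 and 9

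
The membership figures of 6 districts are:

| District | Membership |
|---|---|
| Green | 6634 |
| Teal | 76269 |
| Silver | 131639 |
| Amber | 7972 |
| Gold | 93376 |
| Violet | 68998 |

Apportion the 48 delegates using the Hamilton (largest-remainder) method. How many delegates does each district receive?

Standard divisor: 384888 ÷ 48 ≈ 8018.5.
Standard quotas: Green 0.8273, Teal 9.5116, Silver 16.4169, Amber 0.9942, Gold 11.6451, Violet 8.6049.
Lower quotas: Green 0, Teal 9, Silver 16, Amber 0, Gold 11, Violet 8 (sum 44, leaving 4 seats).
Remainders in descending order: Amber 0.9942, Green 0.8273, Gold 0.6451, Violet 0.6049, Teal 0.5116, Silver 0.4169.
The surplus seats go to Amber, Green, Gold, Violet.

Green 1, Teal 9, Silver 16, Amber 1, Gold 12, Violet 9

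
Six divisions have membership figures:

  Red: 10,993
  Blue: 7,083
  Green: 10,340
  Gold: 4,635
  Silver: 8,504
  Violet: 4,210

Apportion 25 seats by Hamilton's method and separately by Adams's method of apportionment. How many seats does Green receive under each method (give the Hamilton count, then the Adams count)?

6 and 5

Hamilton: Red 6, Blue 4, Green 6, Gold 2, Silver 5, Violet 2.
Adams: Red 6, Blue 4, Green 5, Gold 3, Silver 5, Violet 2.
Green gets 6 under Hamilton and 5 under Adams.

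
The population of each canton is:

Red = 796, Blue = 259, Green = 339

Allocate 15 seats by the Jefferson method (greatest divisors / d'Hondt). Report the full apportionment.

Standard divisor 1394/15 ≈ 92.933; standard quotas: Red 8.565, Blue 2.787, Green 3.648.
Rounding down gives 8, 2, 3 = 13 seats, so the divisor must be adjusted.
With modified divisor 85.5: modified quotas Red 9.310, Blue 3.029, Green 3.965.
Rounding down: Red 9, Blue 3, Green 3 (total 15).

Red 9, Blue 3, Green 3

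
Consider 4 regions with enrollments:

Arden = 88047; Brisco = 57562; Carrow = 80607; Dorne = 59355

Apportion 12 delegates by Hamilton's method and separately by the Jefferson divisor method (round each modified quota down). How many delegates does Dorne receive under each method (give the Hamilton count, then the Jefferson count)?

Hamilton: Arden 4, Brisco 2, Carrow 3, Dorne 3.
Jefferson: Arden 4, Brisco 2, Carrow 4, Dorne 2.
Dorne gets 3 under Hamilton and 2 under Jefferson.

3 and 2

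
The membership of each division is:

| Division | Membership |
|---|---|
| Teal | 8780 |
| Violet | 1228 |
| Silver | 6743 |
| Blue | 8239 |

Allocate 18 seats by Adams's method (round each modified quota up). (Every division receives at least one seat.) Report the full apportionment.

Teal: 6, Violet: 1, Silver: 5, Blue: 6

Standard divisor 24990/18 ≈ 1388.333; standard quotas: Teal 6.324, Violet 0.885, Silver 4.857, Blue 5.934.
Rounding up gives 7, 1, 5, 6 = 19 seats, so the divisor must be adjusted.
With modified divisor 1600: modified quotas Teal 5.487, Violet 0.767, Silver 4.214, Blue 5.149.
Rounding up: Teal 6, Violet 1, Silver 5, Blue 6 (total 18).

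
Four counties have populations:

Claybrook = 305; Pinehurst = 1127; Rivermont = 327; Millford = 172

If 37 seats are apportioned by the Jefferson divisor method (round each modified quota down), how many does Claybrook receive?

6

Standard divisor 1931/37 ≈ 52.189; standard quotas: Claybrook 5.844, Pinehurst 21.595, Rivermont 6.266, Millford 3.296.
Rounding down gives 5, 21, 6, 3 = 35 seats, so the divisor must be adjusted.
With modified divisor 50: modified quotas Claybrook 6.100, Pinehurst 22.540, Rivermont 6.540, Millford 3.440.
Rounding down: Claybrook 6, Pinehurst 22, Rivermont 6, Millford 3 (total 37).
Claybrook receives 6.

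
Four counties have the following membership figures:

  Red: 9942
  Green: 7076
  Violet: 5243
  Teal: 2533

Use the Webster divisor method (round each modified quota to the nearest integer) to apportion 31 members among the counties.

Red 12; Green 9; Violet 7; Teal 3

Standard divisor 24794/31 ≈ 799.806; standard quotas: Red 12.431, Green 8.847, Violet 6.555, Teal 3.167.
Rounding to the nearest integer gives Red 12, Green 9, Violet 7, Teal 3 — total 31, matching the house size, so no adjustment is needed.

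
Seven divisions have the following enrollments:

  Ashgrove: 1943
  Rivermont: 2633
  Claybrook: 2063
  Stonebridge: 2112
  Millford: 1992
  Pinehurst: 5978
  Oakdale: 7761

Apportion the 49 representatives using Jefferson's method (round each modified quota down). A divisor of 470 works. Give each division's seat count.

With modified divisor 470: modified quotas Ashgrove 4.134, Rivermont 5.602, Claybrook 4.389, Stonebridge 4.494, Millford 4.238, Pinehurst 12.719, Oakdale 16.513.
Rounding down: Ashgrove 4, Rivermont 5, Claybrook 4, Stonebridge 4, Millford 4, Pinehurst 12, Oakdale 16 (total 49).

Ashgrove=4; Rivermont=5; Claybrook=4; Stonebridge=4; Millford=4; Pinehurst=12; Oakdale=16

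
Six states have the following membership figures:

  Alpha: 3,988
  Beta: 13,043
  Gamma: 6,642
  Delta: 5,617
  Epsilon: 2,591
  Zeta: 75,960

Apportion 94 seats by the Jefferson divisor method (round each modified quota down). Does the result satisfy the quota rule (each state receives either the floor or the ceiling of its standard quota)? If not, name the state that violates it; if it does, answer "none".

Zeta

Standard quotas: Alpha 3.476, Beta 11.369, Gamma 5.790, Delta 4.896, Epsilon 2.258, Zeta 66.211.
Jefferson allocation: Alpha 3, Beta 11, Gamma 5, Delta 5, Epsilon 2, Zeta 68.
Zeta has quota 66.211 (lower 66, upper 67) but receives 68 — outside the quota interval.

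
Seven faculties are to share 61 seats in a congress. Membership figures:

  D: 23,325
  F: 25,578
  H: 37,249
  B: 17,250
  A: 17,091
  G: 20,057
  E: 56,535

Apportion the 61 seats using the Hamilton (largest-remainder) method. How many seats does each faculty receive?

D: 7; F: 8; H: 12; B: 5; A: 5; G: 6; E: 18

Standard divisor: 197085 ÷ 61 ≈ 3230.902.
Standard quotas: D 7.2193, F 7.9167, H 11.5290, B 5.3391, A 5.2899, G 6.2079, E 17.4982.
Lower quotas: D 7, F 7, H 11, B 5, A 5, G 6, E 17 (sum 58, leaving 3 seats).
Remainders in descending order: F 0.9167, H 0.5290, E 0.4982, B 0.3391, A 0.2899, D 0.2193, G 0.2079.
The surplus seats go to F, H, E.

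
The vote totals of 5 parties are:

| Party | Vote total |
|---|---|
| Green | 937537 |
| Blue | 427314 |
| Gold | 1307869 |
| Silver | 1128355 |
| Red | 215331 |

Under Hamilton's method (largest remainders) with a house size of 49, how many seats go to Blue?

Standard divisor: 4016406 ÷ 49 ≈ 81967.469.
Standard quotas: Green 11.4379, Blue 5.2132, Gold 15.9560, Silver 13.7659, Red 2.6270.
Lower quotas: Green 11, Blue 5, Gold 15, Silver 13, Red 2 (sum 46, leaving 3 seats).
Remainders in descending order: Gold 0.9560, Silver 0.7659, Red 0.6270, Green 0.4379, Blue 0.2132.
Largest remainders: Gold, Silver, Red receive the extra seats.
Blue receives 5.

5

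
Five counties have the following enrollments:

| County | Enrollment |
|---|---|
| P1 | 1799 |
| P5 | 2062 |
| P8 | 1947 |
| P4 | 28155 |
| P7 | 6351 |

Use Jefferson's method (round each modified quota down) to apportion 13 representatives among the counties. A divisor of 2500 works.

P1 0, P5 0, P8 0, P4 11, P7 2

With modified divisor 2500: modified quotas P1 0.720, P5 0.825, P8 0.779, P4 11.262, P7 2.540.
Rounding down: P1 0, P5 0, P8 0, P4 11, P7 2 (total 13).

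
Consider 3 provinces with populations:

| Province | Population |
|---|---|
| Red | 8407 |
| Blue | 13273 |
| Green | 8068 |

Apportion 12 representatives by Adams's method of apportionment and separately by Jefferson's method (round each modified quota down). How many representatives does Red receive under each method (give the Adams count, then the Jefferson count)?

4 and 3

Adams: Red 4, Blue 5, Green 3.
Jefferson: Red 3, Blue 6, Green 3.
Red gets 4 under Adams and 3 under Jefferson.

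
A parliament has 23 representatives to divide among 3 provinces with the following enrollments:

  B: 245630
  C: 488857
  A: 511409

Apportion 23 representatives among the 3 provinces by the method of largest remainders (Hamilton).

B 5, C 9, A 9

The standard divisor is 1245896/23 ≈ 54169.391.
Standard quotas: B 4.5345, C 9.0246, A 9.4409.
Lower quotas: B 4, C 9, A 9 (sum 22, leaving 1 seat).
Remainders in descending order: B 0.5345, A 0.4409, C 0.0246.
Largest remainder: B receives the extra seat.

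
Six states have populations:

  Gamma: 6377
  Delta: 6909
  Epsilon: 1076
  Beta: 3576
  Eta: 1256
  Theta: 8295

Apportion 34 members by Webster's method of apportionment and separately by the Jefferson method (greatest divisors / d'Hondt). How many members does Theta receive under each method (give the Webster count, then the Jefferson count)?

Webster: Gamma 8, Delta 9, Epsilon 1, Beta 4, Eta 2, Theta 10.
Jefferson: Gamma 8, Delta 9, Epsilon 1, Beta 4, Eta 1, Theta 11.
Theta gets 10 under Webster and 11 under Jefferson.

10 and 11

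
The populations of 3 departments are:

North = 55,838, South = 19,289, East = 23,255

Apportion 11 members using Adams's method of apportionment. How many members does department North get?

6

Standard divisor 98382/11 ≈ 8943.818; standard quotas: North 6.243, South 2.157, East 2.600.
Rounding up gives 7, 3, 3 = 13 seats, so the divisor must be adjusted.
With modified divisor 10400: modified quotas North 5.369, South 1.855, East 2.236.
Rounding up: North 6, South 2, East 3 (total 11).
North receives 6.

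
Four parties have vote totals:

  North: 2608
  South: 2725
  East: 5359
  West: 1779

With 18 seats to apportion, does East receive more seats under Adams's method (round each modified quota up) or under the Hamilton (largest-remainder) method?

Hamilton

Adams: North 4, South 4, East 7, West 3.
Hamilton: North 4, South 4, East 8, West 2.
East gets 7 under Adams and 8 under Hamilton.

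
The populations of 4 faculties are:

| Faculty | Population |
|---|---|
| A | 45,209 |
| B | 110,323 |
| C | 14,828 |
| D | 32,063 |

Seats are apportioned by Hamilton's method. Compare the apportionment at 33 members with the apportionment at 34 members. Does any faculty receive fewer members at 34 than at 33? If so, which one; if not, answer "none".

At 33 seats: A 7, B 18, C 3, D 5.
At 34 seats: A 8, B 19, C 2, D 5.
C drops from 3 to 2.

C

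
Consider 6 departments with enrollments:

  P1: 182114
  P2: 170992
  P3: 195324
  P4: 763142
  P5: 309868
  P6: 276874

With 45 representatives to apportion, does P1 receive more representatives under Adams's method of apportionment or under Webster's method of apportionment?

Adams: P1 5, P2 4, P3 5, P4 17, P5 7, P6 7.
Webster: P1 4, P2 4, P3 5, P4 18, P5 7, P6 7.
P1 gets 5 under Adams and 4 under Webster.

Adams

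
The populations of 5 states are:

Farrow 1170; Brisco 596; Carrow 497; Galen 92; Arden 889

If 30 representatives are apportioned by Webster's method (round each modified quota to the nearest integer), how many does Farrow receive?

Standard divisor 3244/30 ≈ 108.133; standard quotas: Farrow 10.820, Brisco 5.512, Carrow 4.596, Galen 0.851, Arden 8.221.
Rounding to the nearest integer gives 11, 6, 5, 1, 8 = 31 seats, so the divisor must be adjusted.
With modified divisor 109: modified quotas Farrow 10.734, Brisco 5.468, Carrow 4.560, Galen 0.844, Arden 8.156.
Rounding to the nearest integer: Farrow 11, Brisco 5, Carrow 5, Galen 1, Arden 8 (total 30).
Farrow receives 11.

11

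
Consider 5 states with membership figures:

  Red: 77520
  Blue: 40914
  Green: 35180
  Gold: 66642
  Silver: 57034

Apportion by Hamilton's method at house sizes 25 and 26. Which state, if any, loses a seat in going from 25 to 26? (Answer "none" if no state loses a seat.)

none

At 25 seats: Red 7, Blue 4, Green 3, Gold 6, Silver 5.
At 26 seats: Red 7, Blue 4, Green 3, Gold 6, Silver 6.
No state's allocation decreased.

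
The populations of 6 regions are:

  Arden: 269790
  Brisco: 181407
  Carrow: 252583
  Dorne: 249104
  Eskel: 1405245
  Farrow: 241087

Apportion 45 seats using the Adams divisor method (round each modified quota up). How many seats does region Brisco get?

Standard divisor 2599216/45 ≈ 57760.356; standard quotas: Arden 4.671, Brisco 3.141, Carrow 4.373, Dorne 4.313, Eskel 24.329, Farrow 4.174.
Rounding up gives 5, 4, 5, 5, 25, 5 = 49 seats, so the divisor must be adjusted.
With modified divisor 61700: modified quotas Arden 4.373, Brisco 2.940, Carrow 4.094, Dorne 4.037, Eskel 22.775, Farrow 3.907.
Rounding up: Arden 5, Brisco 3, Carrow 5, Dorne 5, Eskel 23, Farrow 4 (total 45).
Brisco receives 3.

3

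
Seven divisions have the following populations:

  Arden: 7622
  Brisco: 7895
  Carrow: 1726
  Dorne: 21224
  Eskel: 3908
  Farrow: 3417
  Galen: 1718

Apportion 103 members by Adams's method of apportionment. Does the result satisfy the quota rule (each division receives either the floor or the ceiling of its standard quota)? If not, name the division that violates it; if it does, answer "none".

Standard quotas: Arden 16.524, Brisco 17.116, Carrow 3.742, Dorne 46.013, Eskel 8.472, Farrow 7.408, Galen 3.725.
Adams allocation: Arden 16, Brisco 17, Carrow 4, Dorne 45, Eskel 9, Farrow 8, Galen 4.
Dorne has quota 46.013 (lower 46, upper 47) but receives 45 — outside the quota interval.

Dorne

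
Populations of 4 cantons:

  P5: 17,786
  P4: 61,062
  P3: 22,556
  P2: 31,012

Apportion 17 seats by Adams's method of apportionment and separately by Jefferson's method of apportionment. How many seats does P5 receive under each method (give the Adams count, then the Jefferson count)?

3 and 2

Adams: P5 3, P4 7, P3 3, P2 4.
Jefferson: P5 2, P4 8, P3 3, P2 4.
P5 gets 3 under Adams and 2 under Jefferson.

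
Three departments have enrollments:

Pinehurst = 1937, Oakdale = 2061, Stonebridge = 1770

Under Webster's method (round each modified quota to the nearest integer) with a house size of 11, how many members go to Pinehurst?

Standard divisor 5768/11 ≈ 524.364; standard quotas: Pinehurst 3.694, Oakdale 3.930, Stonebridge 3.376.
Rounding to the nearest integer gives Pinehurst 4, Oakdale 4, Stonebridge 3 — total 11, matching the house size, so no adjustment is needed.
Pinehurst receives 4.

4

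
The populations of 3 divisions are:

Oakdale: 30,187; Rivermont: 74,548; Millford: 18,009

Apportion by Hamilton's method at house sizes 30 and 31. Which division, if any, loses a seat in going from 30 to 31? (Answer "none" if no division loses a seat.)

At 30 seats: Oakdale 7, Rivermont 18, Millford 5.
At 31 seats: Oakdale 8, Rivermont 19, Millford 4.
Millford drops from 5 to 4.

Millford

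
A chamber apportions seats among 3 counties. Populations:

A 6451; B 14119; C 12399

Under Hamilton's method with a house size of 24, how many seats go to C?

9

Standard divisor: 32969 ÷ 24 ≈ 1373.708.
Standard quotas: A 4.6960, B 10.2780, C 9.0259.
Lower quotas: A 4, B 10, C 9 (sum 23, leaving 1 seat).
Remainders in descending order: A 0.6960, B 0.2780, C 0.0259.
The surplus seat goes to A.
C receives 9.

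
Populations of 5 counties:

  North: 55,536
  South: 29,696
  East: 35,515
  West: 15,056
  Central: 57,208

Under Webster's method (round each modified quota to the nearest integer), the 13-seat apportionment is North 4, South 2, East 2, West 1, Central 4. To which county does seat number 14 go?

Priority for the next seat is population ÷ (current seats + 0.5).
Priorities: North 12341.333, South 11878.400, East 14206.000, West 10037.333, Central 12712.889.
Highest priority: East.

East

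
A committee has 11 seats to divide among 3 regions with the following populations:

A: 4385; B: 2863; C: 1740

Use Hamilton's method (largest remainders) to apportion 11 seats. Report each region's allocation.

A=5, B=4, C=2

Total 8988; standard divisor 8988/11 ≈ 817.091.
Standard quotas: A 5.367, B 3.504, C 2.130.
Lower quotas: A 5, B 3, C 2 (sum 10, leaving 1 seat).
Remainders in descending order: B 0.504, A 0.367, C 0.130.
The surplus seat goes to B.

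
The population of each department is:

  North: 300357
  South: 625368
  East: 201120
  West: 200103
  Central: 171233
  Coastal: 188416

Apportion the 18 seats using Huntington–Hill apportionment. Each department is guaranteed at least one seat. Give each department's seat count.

North 3; South 7; East 2; West 2; Central 2; Coastal 2

With divisor 91601: modified quotas North 3.279, South 6.827, East 2.196, West 2.185, Central 1.869, Coastal 2.057.
Geometric-mean thresholds: North √(3·4)=3.464, South √(6·7)=6.481, East √(2·3)=2.449, West √(2·3)=2.449, Central √(1·2)=1.414, Coastal √(2·3)=2.449.
Each quota rounded against its threshold gives North 3, South 7, East 2, West 2, Central 2, Coastal 2 (total 18).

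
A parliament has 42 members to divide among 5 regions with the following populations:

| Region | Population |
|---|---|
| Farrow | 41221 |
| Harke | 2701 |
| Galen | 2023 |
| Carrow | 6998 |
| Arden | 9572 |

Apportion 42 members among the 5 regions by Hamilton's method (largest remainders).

Total 62515; standard divisor 62515/42 ≈ 1488.452.
Standard quotas: Farrow 27.6939, Harke 1.8146, Galen 1.3591, Carrow 4.7015, Arden 6.4308.
Lower quotas: Farrow 27, Harke 1, Galen 1, Carrow 4, Arden 6 (sum 39, leaving 3 seats).
Remainders in descending order: Harke 0.8146, Carrow 0.7015, Farrow 0.6939, Arden 0.4308, Galen 0.3591.
Largest remainders: Harke, Carrow, Farrow receive the extra seats.

Farrow 28, Harke 2, Galen 1, Carrow 5, Arden 6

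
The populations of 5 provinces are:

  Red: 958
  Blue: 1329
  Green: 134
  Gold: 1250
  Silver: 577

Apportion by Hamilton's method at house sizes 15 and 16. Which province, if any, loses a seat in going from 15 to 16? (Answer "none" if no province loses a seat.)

At 15 seats: Red 3, Blue 5, Green 1, Gold 4, Silver 2.
At 16 seats: Red 4, Blue 5, Green 0, Gold 5, Silver 2.
Green drops from 1 to 0.

Green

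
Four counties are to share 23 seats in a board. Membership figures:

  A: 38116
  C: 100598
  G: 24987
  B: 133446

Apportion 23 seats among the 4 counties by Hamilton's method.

A 3, C 8, G 2, B 10

Total 297147; standard divisor 297147/23 ≈ 12919.435.
Standard quotas: A 2.9503, C 7.7866, G 1.9341, B 10.3291.
Lower quotas: A 2, C 7, G 1, B 10 (sum 20, leaving 3 seats).
Remainders in descending order: A 0.9503, G 0.9341, C 0.7866, B 0.3291.
The surplus seats go to A, G, C.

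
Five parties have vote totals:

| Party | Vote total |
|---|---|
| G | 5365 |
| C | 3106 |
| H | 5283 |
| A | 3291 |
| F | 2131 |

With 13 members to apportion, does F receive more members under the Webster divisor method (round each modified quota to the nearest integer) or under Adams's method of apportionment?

Adams

Webster: G 4, C 2, H 4, A 2, F 1.
Adams: G 4, C 2, H 3, A 2, F 2.
F gets 1 under Webster and 2 under Adams.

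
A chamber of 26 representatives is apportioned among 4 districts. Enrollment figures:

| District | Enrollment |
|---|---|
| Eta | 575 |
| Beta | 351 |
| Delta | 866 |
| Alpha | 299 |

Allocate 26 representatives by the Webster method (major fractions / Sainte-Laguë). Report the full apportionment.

Standard divisor 2091/26 ≈ 80.423; standard quotas: Eta 7.150, Beta 4.364, Delta 10.768, Alpha 3.718.
Rounding to the nearest integer gives Eta 7, Beta 4, Delta 11, Alpha 4 — total 26, matching the house size, so no adjustment is needed.

Eta 7, Beta 4, Delta 11, Alpha 4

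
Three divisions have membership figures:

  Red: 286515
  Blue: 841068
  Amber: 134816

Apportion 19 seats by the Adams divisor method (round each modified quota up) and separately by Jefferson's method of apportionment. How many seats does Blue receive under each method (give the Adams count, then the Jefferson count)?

12 and 13

Adams: Red 5, Blue 12, Amber 2.
Jefferson: Red 4, Blue 13, Amber 2.
Blue gets 12 under Adams and 13 under Jefferson.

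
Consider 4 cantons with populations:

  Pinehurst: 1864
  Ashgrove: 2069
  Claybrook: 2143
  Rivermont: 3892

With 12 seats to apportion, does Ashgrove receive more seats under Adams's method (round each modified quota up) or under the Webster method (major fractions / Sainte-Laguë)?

Adams

Adams: Pinehurst 2, Ashgrove 3, Claybrook 3, Rivermont 4.
Webster: Pinehurst 2, Ashgrove 2, Claybrook 3, Rivermont 5.
Ashgrove gets 3 under Adams and 2 under Webster.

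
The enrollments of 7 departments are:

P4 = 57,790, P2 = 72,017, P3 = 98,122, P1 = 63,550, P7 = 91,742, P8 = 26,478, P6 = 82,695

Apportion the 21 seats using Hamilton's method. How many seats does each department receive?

P4=2, P2=3, P3=4, P1=3, P7=4, P8=1, P6=4

The standard divisor is 492394/21 ≈ 23447.333.
Standard quotas: P4 2.4647, P2 3.0714, P3 4.1848, P1 2.7103, P7 3.9127, P8 1.1293, P6 3.5268.
Lower quotas: P4 2, P2 3, P3 4, P1 2, P7 3, P8 1, P6 3 (sum 18, leaving 3 seats).
Remainders in descending order: P7 0.9127, P1 0.7103, P6 0.5268, P4 0.4647, P3 0.1848, P8 0.1293, P2 0.0714.
Largest remainders: P7, P1, P6 receive the extra seats.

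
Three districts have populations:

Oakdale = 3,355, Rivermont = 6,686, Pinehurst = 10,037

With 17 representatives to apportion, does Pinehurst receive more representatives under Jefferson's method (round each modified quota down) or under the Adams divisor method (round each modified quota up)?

Jefferson: Oakdale 3, Rivermont 5, Pinehurst 9.
Adams: Oakdale 3, Rivermont 6, Pinehurst 8.
Pinehurst gets 9 under Jefferson and 8 under Adams.

Jefferson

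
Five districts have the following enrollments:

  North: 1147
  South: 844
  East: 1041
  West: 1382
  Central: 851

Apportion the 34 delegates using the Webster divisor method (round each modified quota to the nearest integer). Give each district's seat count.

North 7; South 5; East 7; West 9; Central 6

Standard divisor 5265/34 ≈ 154.853; standard quotas: North 7.407, South 5.450, East 6.723, West 8.925, Central 5.496.
Rounding to the nearest integer gives 7, 5, 7, 9, 5 = 33 seats, so the divisor must be adjusted.
With modified divisor 154.1: modified quotas North 7.443, South 5.477, East 6.755, West 8.968, Central 5.522.
Rounding to the nearest integer: North 7, South 5, East 7, West 9, Central 6 (total 34).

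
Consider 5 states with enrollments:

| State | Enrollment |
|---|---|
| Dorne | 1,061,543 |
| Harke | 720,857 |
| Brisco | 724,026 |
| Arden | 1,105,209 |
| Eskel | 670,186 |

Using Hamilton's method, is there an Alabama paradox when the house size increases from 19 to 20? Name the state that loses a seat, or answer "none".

none

At 19 seats: Dorne 5, Harke 3, Brisco 3, Arden 5, Eskel 3.
At 20 seats: Dorne 5, Harke 3, Brisco 4, Arden 5, Eskel 3.
No state's allocation decreased.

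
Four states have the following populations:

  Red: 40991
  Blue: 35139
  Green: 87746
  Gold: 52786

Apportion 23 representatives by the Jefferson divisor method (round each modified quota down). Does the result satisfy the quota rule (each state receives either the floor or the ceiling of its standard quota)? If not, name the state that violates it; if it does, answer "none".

none

Standard quotas: Red 4.351, Blue 3.730, Green 9.315, Gold 5.604.
Jefferson allocation: Red 4, Blue 4, Green 9, Gold 6.
Every allocation lies between the lower and upper quota.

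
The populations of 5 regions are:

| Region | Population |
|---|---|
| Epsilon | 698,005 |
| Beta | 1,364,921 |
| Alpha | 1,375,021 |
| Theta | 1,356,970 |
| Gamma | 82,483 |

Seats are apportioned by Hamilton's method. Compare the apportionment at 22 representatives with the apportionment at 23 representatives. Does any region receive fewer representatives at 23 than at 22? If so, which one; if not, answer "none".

Gamma

At 22 seats: Epsilon 3, Beta 6, Alpha 6, Theta 6, Gamma 1.
At 23 seats: Epsilon 3, Beta 7, Alpha 7, Theta 6, Gamma 0.
Gamma drops from 1 to 0.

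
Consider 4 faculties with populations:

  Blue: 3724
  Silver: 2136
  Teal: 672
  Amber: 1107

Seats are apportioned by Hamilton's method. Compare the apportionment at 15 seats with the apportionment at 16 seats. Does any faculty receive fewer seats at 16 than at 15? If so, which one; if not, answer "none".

Teal

At 15 seats: Blue 7, Silver 4, Teal 2, Amber 2.
At 16 seats: Blue 8, Silver 5, Teal 1, Amber 2.
Teal drops from 2 to 1.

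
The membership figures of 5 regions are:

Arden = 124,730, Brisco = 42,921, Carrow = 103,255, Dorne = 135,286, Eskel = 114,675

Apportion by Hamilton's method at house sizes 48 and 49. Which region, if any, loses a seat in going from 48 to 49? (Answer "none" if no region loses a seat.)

Carrow

At 48 seats: Arden 11, Brisco 4, Carrow 10, Dorne 12, Eskel 11.
At 49 seats: Arden 12, Brisco 4, Carrow 9, Dorne 13, Eskel 11.
Carrow drops from 10 to 9.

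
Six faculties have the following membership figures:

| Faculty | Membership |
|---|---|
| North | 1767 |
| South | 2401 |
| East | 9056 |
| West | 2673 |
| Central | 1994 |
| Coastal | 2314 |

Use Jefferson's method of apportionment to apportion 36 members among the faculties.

North 3; South 4; East 17; West 5; Central 3; Coastal 4

Standard divisor 20205/36 ≈ 561.25; standard quotas: North 3.148, South 4.278, East 16.135, West 4.763, Central 3.553, Coastal 4.123.
Rounding down gives 3, 4, 16, 4, 3, 4 = 34 seats, so the divisor must be adjusted.
With modified divisor 520: modified quotas North 3.398, South 4.617, East 17.415, West 5.140, Central 3.835, Coastal 4.450.
Rounding down: North 3, South 4, East 17, West 5, Central 3, Coastal 4 (total 36).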